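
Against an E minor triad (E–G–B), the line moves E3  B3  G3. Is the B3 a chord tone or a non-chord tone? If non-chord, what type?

E minor triad contains E, G, B; B is the fifth, so it is a chord tone.

Chord tone (the fifth of E minor triad).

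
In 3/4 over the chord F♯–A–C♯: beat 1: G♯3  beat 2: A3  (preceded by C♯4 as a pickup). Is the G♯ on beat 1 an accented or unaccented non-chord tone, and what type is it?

The harmony at that moment is F♯ minor triad (F♯, A, C♯); G♯3 is not a chord tone.
It is approached by leap down from C♯4 and left by step up to A3.
Leap in, step out — an appoggiatura.
It falls on the downbeat, so it is accented.

Accented appoggiatura.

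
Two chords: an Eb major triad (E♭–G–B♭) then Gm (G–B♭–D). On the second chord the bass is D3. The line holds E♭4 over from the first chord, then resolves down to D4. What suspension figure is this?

9–8 suspension.

At the second chord the bass is D3. The suspended E♭4 lies a ninth above the bass; after resolving down by step to D4, the interval above the bass becomes an octave.
Suspension figures are named by those two intervals: 9–8.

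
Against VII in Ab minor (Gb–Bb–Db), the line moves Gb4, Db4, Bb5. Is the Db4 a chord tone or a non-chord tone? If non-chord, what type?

Gb major triad contains Gb, Bb, Db; Db is the fifth, so it is a chord tone.

Chord tone (the fifth of Gb major triad).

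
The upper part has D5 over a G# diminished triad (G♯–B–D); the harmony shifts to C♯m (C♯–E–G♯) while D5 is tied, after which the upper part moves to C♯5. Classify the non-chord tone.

The harmony at that moment is C♯ minor triad (C♯, E, G♯); D5 is not a chord tone.
It is held over (the same pitch as the preceding D5) and left by step down to C♯5.
Held over from the previous chord and resolving down by step — a suspension.

D5 is a suspension.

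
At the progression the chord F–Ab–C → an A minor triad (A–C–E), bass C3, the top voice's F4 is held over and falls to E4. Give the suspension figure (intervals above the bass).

At the second chord the bass is C3. The suspended F4 lies a fourth above the bass; after resolving down by step to E4, the interval above the bass becomes a third.
Suspension figures are named by those two intervals: 4–3.

4–3 suspension.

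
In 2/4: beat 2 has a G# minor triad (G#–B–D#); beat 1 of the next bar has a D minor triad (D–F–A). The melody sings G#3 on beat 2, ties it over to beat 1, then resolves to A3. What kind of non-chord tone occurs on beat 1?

The harmony at that moment is D minor triad (D, F, A); G#3 is not a chord tone.
It is held over (the same pitch as the preceding G#3) and left by step up to A3.
Held over from the previous chord and resolving up by step — a retardation.

Retardation.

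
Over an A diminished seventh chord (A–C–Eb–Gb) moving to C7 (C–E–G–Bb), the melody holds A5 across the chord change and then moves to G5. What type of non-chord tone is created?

The harmony at that moment is C dominant seventh chord (C, E, G, Bb); A5 is not a chord tone.
It is held over (the same pitch as the preceding A5) and left by step down to G5.
Held over from the previous chord and resolving down by step — a suspension.

A5 is a suspension.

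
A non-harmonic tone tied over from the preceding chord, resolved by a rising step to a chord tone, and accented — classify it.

Approach: by preparation — the pitch is first a chord tone, then held (tied or repeated) while the harmony changes under it. Departure: up by step. Metric position: strong.
A prepared dissonance that resolves upward by step — a retardation. (The same figure resolving downward would be a suspension.)

Retardation.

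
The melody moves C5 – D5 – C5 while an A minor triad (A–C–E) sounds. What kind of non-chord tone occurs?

The harmony at that moment is A minor triad (A, C, E); D5 is not a chord tone.
It is approached by step up from C5 and left by step down to C5.
Step away and step back to the same note — a neighbor tone (upper neighbor).

D5 is a neighbor tone.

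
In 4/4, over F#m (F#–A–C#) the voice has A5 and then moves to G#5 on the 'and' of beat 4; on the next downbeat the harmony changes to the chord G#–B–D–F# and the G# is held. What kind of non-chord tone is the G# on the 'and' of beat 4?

Anticipation.

The harmony at that moment is F# minor triad (F#, A, C#); G#5 is not a chord tone.
It is approached by step down from A5 and then sustained as the same pitch into the next harmony.
Arriving early and becoming a chord tone when the harmony changes — an anticipation.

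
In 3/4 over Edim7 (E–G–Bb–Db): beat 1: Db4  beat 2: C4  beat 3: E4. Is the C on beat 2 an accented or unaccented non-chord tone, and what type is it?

Unaccented escape tone.

The harmony at that moment is E diminished seventh chord (E, G, Bb, Db); C4 is not a chord tone.
It is approached by step down from Db4 and left by leap up to E4.
Step in, leap out — an escape tone.
It falls on a weak beat, so it is unaccented.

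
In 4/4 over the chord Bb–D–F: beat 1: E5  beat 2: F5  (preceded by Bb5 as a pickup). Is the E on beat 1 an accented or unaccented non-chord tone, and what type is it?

The harmony at that moment is Bb major triad (Bb, D, F); E5 is not a chord tone.
It is approached by leap down from Bb5 and left by step up to F5.
Leap in, step out — an appoggiatura.
It falls on the downbeat, so it is accented.

Accented appoggiatura.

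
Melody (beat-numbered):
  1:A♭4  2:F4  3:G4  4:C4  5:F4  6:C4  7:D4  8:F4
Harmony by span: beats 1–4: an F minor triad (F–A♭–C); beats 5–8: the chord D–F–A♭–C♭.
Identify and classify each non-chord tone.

G4 (beat 3) — escape tone; C4 (beat 6) — appoggiatura.

The harmony at that moment is F minor triad (F, A♭, C); G4 is not a chord tone.
It is approached by step up from F4 and left by leap down to C4.
Step in, leap out — an escape tone.
The harmony at that moment is D diminished seventh chord (D, F, A♭, C♭); C4 is not a chord tone.
It is approached by leap down from F4 and left by step up to D4.
Leap in, step out — an appoggiatura.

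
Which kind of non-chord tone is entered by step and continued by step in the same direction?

Passing tone.

Approach: by step. Departure: by step, continuing in the same direction.
Stepwise on both sides with no change of direction means the note fills in the space between two different chord tones — a passing tone. (Had it turned back to its starting note it would be a neighbor tone instead.)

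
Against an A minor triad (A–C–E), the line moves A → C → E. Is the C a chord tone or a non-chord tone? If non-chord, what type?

A minor triad contains A, C, E; C is the third, so it is a chord tone.

Chord tone (the third of A minor triad).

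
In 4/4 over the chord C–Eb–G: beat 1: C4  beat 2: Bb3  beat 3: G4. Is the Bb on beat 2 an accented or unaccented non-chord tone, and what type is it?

The harmony at that moment is C minor triad (C, Eb, G); Bb3 is not a chord tone.
It is approached by step down from C4 and left by leap up to G4.
Step in, leap out — an escape tone.
It falls on a weak beat, so it is unaccented.

Unaccented escape tone.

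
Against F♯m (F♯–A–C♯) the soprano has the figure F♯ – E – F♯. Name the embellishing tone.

The harmony at that moment is F♯ minor triad (F♯, A, C♯); E is not a chord tone.
It is approached by step down from F♯ and left by step up to F♯.
Step away and step back to the same note — a neighbor tone (lower neighbor).

E is a neighbor tone.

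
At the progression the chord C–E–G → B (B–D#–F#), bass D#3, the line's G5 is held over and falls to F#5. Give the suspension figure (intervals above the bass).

At the second chord the bass is D#3. The suspended G5 lies a fourth above the bass; after resolving down by step to F#5, the interval above the bass becomes a third.
Suspension figures are named by those two intervals: 4–3.

4–3 suspension.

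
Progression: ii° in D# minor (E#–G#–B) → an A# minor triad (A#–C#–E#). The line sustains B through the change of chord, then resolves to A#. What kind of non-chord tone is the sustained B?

The harmony at that moment is A# minor triad (A#, C#, E#); B is not a chord tone.
It is held over (the same pitch as the preceding B) and left by step down to A#.
Held over from the previous chord and resolving down by step — a suspension.

B is a suspension.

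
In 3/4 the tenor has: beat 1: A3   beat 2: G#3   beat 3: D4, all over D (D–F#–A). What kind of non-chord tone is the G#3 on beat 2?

The harmony at that moment is D major triad (D, F#, A); G#3 is not a chord tone.
It is approached by step down from A3 and left by leap up to D4.
Step in, leap out, on a weak beat — an escape tone.

Escape tone.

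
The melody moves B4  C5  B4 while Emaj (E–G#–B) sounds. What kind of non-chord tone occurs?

C5 is a neighbor tone.

The harmony at that moment is E major triad (E, G#, B); C5 is not a chord tone.
It is approached by step up from B4 and left by step down to B4.
Step away and step back to the same note — a neighbor tone (upper neighbor).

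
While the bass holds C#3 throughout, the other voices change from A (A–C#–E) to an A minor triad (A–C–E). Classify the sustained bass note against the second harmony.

The harmony at that moment is A minor triad (A, C, E); C#3 is not a chord tone.
It is held over (the same pitch as the preceding C#3) and then sustained as the same pitch into the next harmony.
Sustained through a change of harmony — a pedal tone.

Pedal tone (pedal point).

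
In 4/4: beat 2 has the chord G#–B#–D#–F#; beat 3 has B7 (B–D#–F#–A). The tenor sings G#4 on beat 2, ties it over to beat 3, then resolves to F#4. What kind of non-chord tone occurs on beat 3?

The harmony at that moment is B dominant seventh chord (B, D#, F#, A); G#4 is not a chord tone.
It is held over (the same pitch as the preceding G#4) and left by step down to F#4.
Held over from the previous chord and resolving down by step — a suspension.

Suspension.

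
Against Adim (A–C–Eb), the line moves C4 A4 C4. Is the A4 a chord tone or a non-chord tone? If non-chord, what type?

A diminished triad contains A, C, Eb; A is the root, so it is a chord tone.

Chord tone (the root of A diminished triad).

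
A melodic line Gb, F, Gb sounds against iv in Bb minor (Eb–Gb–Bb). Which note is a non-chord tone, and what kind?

F is a neighbor tone.

The harmony at that moment is Eb minor triad (Eb, Gb, Bb); F is not a chord tone.
It is approached by step down from Gb and left by step up to Gb.
Step away and step back to the same note — a neighbor tone (lower neighbor).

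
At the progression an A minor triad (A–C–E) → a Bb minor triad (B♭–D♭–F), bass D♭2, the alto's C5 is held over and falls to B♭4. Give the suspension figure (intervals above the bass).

7–6 suspension.

At the second chord the bass is D♭2. The suspended C5 lies a seventh above the bass; after resolving down by step to B♭4, the interval above the bass becomes a sixth.
Suspension figures are named by those two intervals: 7–6.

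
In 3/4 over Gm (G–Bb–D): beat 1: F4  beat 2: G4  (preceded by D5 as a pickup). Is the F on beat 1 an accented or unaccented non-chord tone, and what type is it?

The harmony at that moment is G minor triad (G, Bb, D); F4 is not a chord tone.
It is approached by leap down from D5 and left by step up to G4.
Leap in, step out — an appoggiatura.
It falls on the downbeat, so it is accented.

Accented appoggiatura.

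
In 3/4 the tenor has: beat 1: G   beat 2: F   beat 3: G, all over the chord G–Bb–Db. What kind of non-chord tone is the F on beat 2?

Lower neighbor tone.

The harmony at that moment is G diminished triad (G, Bb, Db); F is not a chord tone.
It is approached by step down from G and left by step up to G.
Step away and step back to the same note — a neighbor tone (lower neighbor).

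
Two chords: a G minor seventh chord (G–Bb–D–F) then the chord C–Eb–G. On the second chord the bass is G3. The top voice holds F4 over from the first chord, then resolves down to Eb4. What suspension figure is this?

7–6 suspension.

At the second chord the bass is G3. The suspended F4 lies a seventh above the bass; after resolving down by step to Eb4, the interval above the bass becomes a sixth.
Suspension figures are named by those two intervals: 7–6.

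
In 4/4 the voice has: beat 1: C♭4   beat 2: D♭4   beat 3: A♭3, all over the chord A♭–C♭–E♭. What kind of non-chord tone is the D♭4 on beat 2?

Escape tone.

The harmony at that moment is A♭ minor triad (A♭, C♭, E♭); D♭4 is not a chord tone.
It is approached by step up from C♭4 and left by leap down to A♭3.
Step in, leap out, on a weak beat — an escape tone.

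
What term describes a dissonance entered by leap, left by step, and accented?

Approach: by leap. Departure: by step. Metric position: strong.
Leap in, step out, in a metrically strong position — an appoggiatura. (It is the mirror image of the escape tone, which steps in and leaps out from a weak position.)

Appoggiatura.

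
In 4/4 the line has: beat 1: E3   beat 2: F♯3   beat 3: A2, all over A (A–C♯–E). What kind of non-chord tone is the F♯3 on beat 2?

The harmony at that moment is A major triad (A, C♯, E); F♯3 is not a chord tone.
It is approached by step up from E3 and left by leap down to A2.
Step in, leap out, on a weak beat — an escape tone.

Escape tone.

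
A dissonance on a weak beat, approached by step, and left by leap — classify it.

Approach: by step. Departure: by leap. Metric position: weak.
Step in, leap out, from a weak position — an escape tone (échappée). (It is the mirror image of the appoggiatura, which leaps in and steps out on a strong beat.)

Escape tone.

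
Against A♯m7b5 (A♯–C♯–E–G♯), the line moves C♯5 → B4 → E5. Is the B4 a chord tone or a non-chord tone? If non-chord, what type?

Non-chord tone — an escape tone.

The harmony at that moment is A♯ half-diminished seventh chord (A♯, C♯, E, G♯); B4 is not a chord tone.
It is approached by step down from C♯5 and left by leap up to E5.
Step in, leap out — an escape tone.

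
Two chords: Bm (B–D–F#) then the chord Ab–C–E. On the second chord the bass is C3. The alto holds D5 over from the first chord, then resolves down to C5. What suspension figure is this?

At the second chord the bass is C3. The suspended D5 lies a ninth above the bass; after resolving down by step to C5, the interval above the bass becomes an octave.
Suspension figures are named by those two intervals: 9–8.

9–8 suspension.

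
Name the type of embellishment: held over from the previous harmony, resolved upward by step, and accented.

Approach: by preparation — the pitch is first a chord tone, then held (tied or repeated) while the harmony changes under it. Departure: up by step. Metric position: strong.
A prepared dissonance that resolves upward by step — a retardation. (The same figure resolving downward would be a suspension.)

Retardation.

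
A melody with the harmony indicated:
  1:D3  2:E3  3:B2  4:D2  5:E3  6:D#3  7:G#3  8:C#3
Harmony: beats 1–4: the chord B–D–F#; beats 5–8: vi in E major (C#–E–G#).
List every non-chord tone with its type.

E3 (beat 2) — escape tone; D#3 (beat 6) — escape tone.

The harmony at that moment is B minor triad (B, D, F#); E3 is not a chord tone.
It is approached by step up from D3 and left by leap down to B2.
Step in, leap out — an escape tone.
The harmony at that moment is C# minor triad (C#, E, G#); D#3 is not a chord tone.
It is approached by step down from E3 and left by leap up to G#3.
Step in, leap out — an escape tone.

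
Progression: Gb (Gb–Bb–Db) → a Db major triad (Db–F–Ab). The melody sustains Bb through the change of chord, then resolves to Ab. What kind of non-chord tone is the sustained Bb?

The harmony at that moment is Db major triad (Db, F, Ab); Bb is not a chord tone.
It is held over (the same pitch as the preceding Bb) and left by step down to Ab.
Held over from the previous chord and resolving down by step — a suspension.

Bb is a suspension.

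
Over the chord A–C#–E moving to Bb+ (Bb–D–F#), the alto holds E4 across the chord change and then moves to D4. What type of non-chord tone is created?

E4 is a suspension.

The harmony at that moment is Bb augmented triad (Bb, D, F#); E4 is not a chord tone.
It is held over (the same pitch as the preceding E4) and left by step down to D4.
Held over from the previous chord and resolving down by step — a suspension.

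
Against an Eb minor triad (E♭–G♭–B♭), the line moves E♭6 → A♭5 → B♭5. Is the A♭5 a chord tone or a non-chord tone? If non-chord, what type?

Non-chord tone — an appoggiatura.

The harmony at that moment is E♭ minor triad (E♭, G♭, B♭); A♭5 is not a chord tone.
It is approached by leap down from E♭6 and left by step up to B♭5.
Leap in, step out — an appoggiatura.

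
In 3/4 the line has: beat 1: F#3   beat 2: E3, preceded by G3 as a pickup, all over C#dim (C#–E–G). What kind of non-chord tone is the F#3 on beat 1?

The harmony at that moment is C# diminished triad (C#, E, G); F#3 is not a chord tone.
It is approached by step down from G3 and left by step down to E3.
Step in, step out in the same direction — a passing tone.

Passing tone.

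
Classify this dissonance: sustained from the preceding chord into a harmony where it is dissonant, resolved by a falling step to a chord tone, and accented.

Suspension.

Approach: by preparation — the pitch is first a chord tone, then held (tied or repeated) while the harmony changes under it. Departure: down by step. Metric position: strong.
A prepared dissonance that resolves downward by step — a suspension. (The same figure resolving upward would be a retardation.)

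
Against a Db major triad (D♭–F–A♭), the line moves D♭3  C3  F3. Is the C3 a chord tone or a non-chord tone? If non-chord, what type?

Non-chord tone — an escape tone.

The harmony at that moment is D♭ major triad (D♭, F, A♭); C3 is not a chord tone.
It is approached by step down from D♭3 and left by leap up to F3.
Step in, leap out — an escape tone.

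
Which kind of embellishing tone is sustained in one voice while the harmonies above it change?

Approach: none. Departure: none — a single pitch is sustained while the chords change around it, passing through harmonies that do not contain it.
No melodic motion at all; the dissonance is created entirely by the moving harmonies against the stationary note — a pedal tone (pedal point).

Pedal tone.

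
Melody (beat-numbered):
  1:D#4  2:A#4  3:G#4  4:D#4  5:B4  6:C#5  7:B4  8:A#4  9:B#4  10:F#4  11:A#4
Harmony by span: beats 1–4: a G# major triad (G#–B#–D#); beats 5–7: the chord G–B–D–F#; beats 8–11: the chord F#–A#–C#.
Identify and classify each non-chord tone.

A#4 (beat 2) — appoggiatura; C#5 (beat 6) — neighbor tone; B#4 (beat 9) — escape tone.

The harmony at that moment is G# major triad (G#, B#, D#); A#4 is not a chord tone.
It is approached by leap up from D#4 and left by step down to G#4.
Leap in, step out — an appoggiatura.
The harmony at that moment is G major seventh chord (G, B, D, F#); C#5 is not a chord tone.
It is approached by step up from B4 and left by step down to B4.
Step away and step back to the same note — a neighbor tone (upper neighbor).
The harmony at that moment is F# major triad (F#, A#, C#); B#4 is not a chord tone.
It is approached by step up from A#4 and left by leap down to F#4.
Step in, leap out — an escape tone.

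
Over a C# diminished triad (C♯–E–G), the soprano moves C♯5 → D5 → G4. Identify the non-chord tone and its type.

The harmony at that moment is C♯ diminished triad (C♯, E, G); D5 is not a chord tone.
It is approached by step up from C♯5 and left by leap down to G4.
Step in, leap out — an escape tone.

D5 is an escape tone.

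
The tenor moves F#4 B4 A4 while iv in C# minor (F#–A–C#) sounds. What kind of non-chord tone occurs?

B4 is an appoggiatura.

The harmony at that moment is F# minor triad (F#, A, C#); B4 is not a chord tone.
It is approached by leap up from F#4 and left by step down to A4.
Leap in, step out — an appoggiatura.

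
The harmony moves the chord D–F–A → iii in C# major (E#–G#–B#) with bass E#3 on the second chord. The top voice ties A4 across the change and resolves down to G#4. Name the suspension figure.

4–3 suspension.

At the second chord the bass is E#3. The suspended A4 lies a fourth above the bass; after resolving down by step to G#4, the interval above the bass becomes a third.
Suspension figures are named by those two intervals: 4–3.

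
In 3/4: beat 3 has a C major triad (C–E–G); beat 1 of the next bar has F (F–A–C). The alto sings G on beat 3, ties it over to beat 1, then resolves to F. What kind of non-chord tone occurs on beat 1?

The harmony at that moment is F major triad (F, A, C); G is not a chord tone.
It is held over (the same pitch as the preceding G) and left by step down to F.
Held over from the previous chord and resolving down by step — a suspension.

Suspension.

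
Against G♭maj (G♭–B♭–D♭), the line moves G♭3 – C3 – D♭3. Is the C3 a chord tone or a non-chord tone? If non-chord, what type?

Non-chord tone — an appoggiatura.

The harmony at that moment is G♭ major triad (G♭, B♭, D♭); C3 is not a chord tone.
It is approached by leap down from G♭3 and left by step up to D♭3.
Leap in, step out — an appoggiatura.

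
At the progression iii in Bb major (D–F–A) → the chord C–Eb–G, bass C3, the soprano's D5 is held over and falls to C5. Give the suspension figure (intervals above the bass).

9–8 suspension.

At the second chord the bass is C3. The suspended D5 lies a ninth above the bass; after resolving down by step to C5, the interval above the bass becomes an octave.
Suspension figures are named by those two intervals: 9–8.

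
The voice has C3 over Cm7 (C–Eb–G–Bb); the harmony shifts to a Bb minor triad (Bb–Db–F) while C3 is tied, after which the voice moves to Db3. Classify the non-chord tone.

C3 is a retardation.

The harmony at that moment is Bb minor triad (Bb, Db, F); C3 is not a chord tone.
It is held over (the same pitch as the preceding C3) and left by step up to Db3.
Held over from the previous chord and resolving up by step — a retardation.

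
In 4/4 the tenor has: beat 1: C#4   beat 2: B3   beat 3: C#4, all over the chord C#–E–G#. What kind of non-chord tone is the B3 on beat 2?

Lower neighbor tone.

The harmony at that moment is C# minor triad (C#, E, G#); B3 is not a chord tone.
It is approached by step down from C#4 and left by step up to C#4.
Step away and step back to the same note — a neighbor tone (lower neighbor).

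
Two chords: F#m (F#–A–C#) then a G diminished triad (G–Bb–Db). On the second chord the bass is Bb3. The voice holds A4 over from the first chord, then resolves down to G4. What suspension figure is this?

7–6 suspension.

At the second chord the bass is Bb3. The suspended A4 lies a seventh above the bass; after resolving down by step to G4, the interval above the bass becomes a sixth.
Suspension figures are named by those two intervals: 7–6.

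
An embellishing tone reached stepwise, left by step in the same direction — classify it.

Passing tone.

Approach: by step. Departure: by step, continuing in the same direction.
Stepwise on both sides with no change of direction means the note fills in the space between two different chord tones — a passing tone. (Had it turned back to its starting note it would be a neighbor tone instead.)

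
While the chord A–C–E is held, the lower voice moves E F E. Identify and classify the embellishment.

F is a neighbor tone.

The harmony at that moment is A minor triad (A, C, E); F is not a chord tone.
It is approached by step up from E and left by step down to E.
Step away and step back to the same note — a neighbor tone (upper neighbor).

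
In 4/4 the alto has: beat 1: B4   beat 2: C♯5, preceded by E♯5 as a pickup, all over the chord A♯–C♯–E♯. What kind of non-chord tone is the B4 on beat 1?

Appoggiatura.

The harmony at that moment is A♯ minor triad (A♯, C♯, E♯); B4 is not a chord tone.
It is approached by leap down from E♯5 and left by step up to C♯5.
Leap in, step out, metrically accented — an appoggiatura.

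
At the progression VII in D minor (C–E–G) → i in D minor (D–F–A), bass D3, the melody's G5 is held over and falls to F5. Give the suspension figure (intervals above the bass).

At the second chord the bass is D3. The suspended G5 lies a fourth above the bass; after resolving down by step to F5, the interval above the bass becomes a third.
Suspension figures are named by those two intervals: 4–3.

4–3 suspension.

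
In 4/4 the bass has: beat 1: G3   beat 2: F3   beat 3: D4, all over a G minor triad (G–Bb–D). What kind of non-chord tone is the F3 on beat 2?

The harmony at that moment is G minor triad (G, Bb, D); F3 is not a chord tone.
It is approached by step down from G3 and left by leap up to D4.
Step in, leap out, on a weak beat — an escape tone.

Escape tone.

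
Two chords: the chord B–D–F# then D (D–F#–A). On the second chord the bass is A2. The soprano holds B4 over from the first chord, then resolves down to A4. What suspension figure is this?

At the second chord the bass is A2. The suspended B4 lies a ninth above the bass; after resolving down by step to A4, the interval above the bass becomes an octave.
Suspension figures are named by those two intervals: 9–8.

9–8 suspension.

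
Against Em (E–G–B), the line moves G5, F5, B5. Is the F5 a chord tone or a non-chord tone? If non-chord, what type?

The harmony at that moment is E minor triad (E, G, B); F5 is not a chord tone.
It is approached by step down from G5 and left by leap up to B5.
Step in, leap out — an escape tone.

Non-chord tone — an escape tone.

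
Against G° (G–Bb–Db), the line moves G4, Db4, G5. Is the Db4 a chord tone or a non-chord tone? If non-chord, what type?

Chord tone (the fifth of G diminished triad).

G diminished triad contains G, Bb, Db; Db is the fifth, so it is a chord tone.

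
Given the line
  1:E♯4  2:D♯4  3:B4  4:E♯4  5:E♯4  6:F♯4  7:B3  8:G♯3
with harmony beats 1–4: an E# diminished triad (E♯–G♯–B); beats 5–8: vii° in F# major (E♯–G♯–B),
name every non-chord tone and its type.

D♯4 (beat 2) — escape tone; F♯4 (beat 6) — escape tone.

The harmony at that moment is E♯ diminished triad (E♯, G♯, B); D♯4 is not a chord tone.
It is approached by step down from E♯4 and left by leap up to B4.
Step in, leap out — an escape tone.
The harmony at that moment is E♯ diminished triad (E♯, G♯, B); F♯4 is not a chord tone.
It is approached by step up from E♯4 and left by leap down to B3.
Step in, leap out — an escape tone.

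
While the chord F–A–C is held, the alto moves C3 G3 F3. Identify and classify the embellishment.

G3 is an appoggiatura.

The harmony at that moment is F major triad (F, A, C); G3 is not a chord tone.
It is approached by leap up from C3 and left by step down to F3.
Leap in, step out — an appoggiatura.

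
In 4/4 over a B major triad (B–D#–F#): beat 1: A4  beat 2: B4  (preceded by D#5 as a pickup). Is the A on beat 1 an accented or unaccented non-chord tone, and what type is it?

Accented appoggiatura.

The harmony at that moment is B major triad (B, D#, F#); A4 is not a chord tone.
It is approached by leap down from D#5 and left by step up to B4.
Leap in, step out — an appoggiatura.
It falls on the downbeat, so it is accented.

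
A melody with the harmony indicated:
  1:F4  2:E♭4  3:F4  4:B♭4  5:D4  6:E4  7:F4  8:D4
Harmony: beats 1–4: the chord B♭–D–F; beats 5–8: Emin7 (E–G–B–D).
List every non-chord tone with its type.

E♭4 (beat 2) — neighbor tone; F4 (beat 7) — escape tone.

The harmony at that moment is B♭ major triad (B♭, D, F); E♭4 is not a chord tone.
It is approached by step down from F4 and left by step up to F4.
Step away and step back to the same note — a neighbor tone (lower neighbor).
The harmony at that moment is E minor seventh chord (E, G, B, D); F4 is not a chord tone.
It is approached by step up from E4 and left by leap down to D4.
Step in, leap out — an escape tone.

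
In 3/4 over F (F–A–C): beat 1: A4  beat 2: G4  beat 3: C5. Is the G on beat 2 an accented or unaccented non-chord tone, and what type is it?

The harmony at that moment is F major triad (F, A, C); G4 is not a chord tone.
It is approached by step down from A4 and left by leap up to C5.
Step in, leap out — an escape tone.
It falls on a weak beat, so it is unaccented.

Unaccented escape tone.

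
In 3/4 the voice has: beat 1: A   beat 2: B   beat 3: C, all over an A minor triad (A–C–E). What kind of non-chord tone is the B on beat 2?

The harmony at that moment is A minor triad (A, C, E); B is not a chord tone.
It is approached by step up from A and left by step up to C.
Step in, step out in the same direction — a passing tone.

Passing tone.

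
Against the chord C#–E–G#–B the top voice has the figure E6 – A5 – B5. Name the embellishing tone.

A5 is an appoggiatura.

The harmony at that moment is C# minor seventh chord (C#, E, G#, B); A5 is not a chord tone.
It is approached by leap down from E6 and left by step up to B5.
Leap in, step out — an appoggiatura.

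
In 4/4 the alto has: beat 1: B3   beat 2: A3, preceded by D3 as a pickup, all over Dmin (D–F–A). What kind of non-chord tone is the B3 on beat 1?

Appoggiatura.

The harmony at that moment is D minor triad (D, F, A); B3 is not a chord tone.
It is approached by leap up from D3 and left by step down to A3.
Leap in, step out, metrically accented — an appoggiatura.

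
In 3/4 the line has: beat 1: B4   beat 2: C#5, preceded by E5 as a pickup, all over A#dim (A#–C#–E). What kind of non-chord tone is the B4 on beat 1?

The harmony at that moment is A# diminished triad (A#, C#, E); B4 is not a chord tone.
It is approached by leap down from E5 and left by step up to C#5.
Leap in, step out, metrically accented — an appoggiatura.

Appoggiatura.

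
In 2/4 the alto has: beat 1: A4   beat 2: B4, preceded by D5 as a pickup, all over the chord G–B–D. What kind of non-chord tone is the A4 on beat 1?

Appoggiatura.

The harmony at that moment is G major triad (G, B, D); A4 is not a chord tone.
It is approached by leap down from D5 and left by step up to B4.
Leap in, step out, metrically accented — an appoggiatura.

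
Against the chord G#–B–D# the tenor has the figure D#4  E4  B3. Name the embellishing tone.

The harmony at that moment is G# minor triad (G#, B, D#); E4 is not a chord tone.
It is approached by step up from D#4 and left by leap down to B3.
Step in, leap out — an escape tone.

E4 is an escape tone.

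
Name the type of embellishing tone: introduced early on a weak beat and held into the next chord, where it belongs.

Anticipation.

Approach: ahead of the chord change (typically by step), so it is dissonant against the current harmony. Departure: none — the same pitch is restated or held and is a chord tone of the new harmony.
Dissonant first, consonant once the harmony catches up: the note simply arrives early — an anticipation. (The reverse timing, consonant first and dissonant after the change, would be a suspension or retardation.)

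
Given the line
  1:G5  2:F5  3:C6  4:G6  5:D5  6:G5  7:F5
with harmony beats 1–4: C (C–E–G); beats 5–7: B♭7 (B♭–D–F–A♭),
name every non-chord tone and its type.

F5 (beat 2) — escape tone; G5 (beat 6) — appoggiatura.

The harmony at that moment is C major triad (C, E, G); F5 is not a chord tone.
It is approached by step down from G5 and left by leap up to C6.
Step in, leap out — an escape tone.
The harmony at that moment is B♭ dominant seventh chord (B♭, D, F, A♭); G5 is not a chord tone.
It is approached by leap up from D5 and left by step down to F5.
Leap in, step out — an appoggiatura.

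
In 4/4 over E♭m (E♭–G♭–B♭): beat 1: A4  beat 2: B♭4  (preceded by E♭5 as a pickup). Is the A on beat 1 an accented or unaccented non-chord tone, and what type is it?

Accented appoggiatura.

The harmony at that moment is E♭ minor triad (E♭, G♭, B♭); A4 is not a chord tone.
It is approached by leap down from E♭5 and left by step up to B♭4.
Leap in, step out — an appoggiatura.
It falls on the downbeat, so it is accented.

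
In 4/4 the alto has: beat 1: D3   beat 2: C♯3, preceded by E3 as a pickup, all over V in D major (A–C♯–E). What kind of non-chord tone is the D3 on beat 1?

The harmony at that moment is A major triad (A, C♯, E); D3 is not a chord tone.
It is approached by step down from E3 and left by step down to C♯3.
Step in, step out in the same direction — a passing tone.

Passing tone.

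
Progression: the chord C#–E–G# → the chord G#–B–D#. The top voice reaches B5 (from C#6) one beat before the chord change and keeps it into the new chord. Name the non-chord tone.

B5 is an anticipation.

The harmony at that moment is C# minor triad (C#, E, G#); B5 is not a chord tone.
It is approached by step down from C#6 and then sustained as the same pitch into the next harmony.
Arriving early and becoming a chord tone when the harmony changes — an anticipation.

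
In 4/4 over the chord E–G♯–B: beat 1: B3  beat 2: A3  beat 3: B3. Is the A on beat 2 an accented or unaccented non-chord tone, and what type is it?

Unaccented neighbor tone.

The harmony at that moment is E major triad (E, G♯, B); A3 is not a chord tone.
It is approached by step down from B3 and left by step up to B3.
Step away and step back to the same note — a neighbor tone (lower neighbor).
It falls on a weak beat, so it is unaccented.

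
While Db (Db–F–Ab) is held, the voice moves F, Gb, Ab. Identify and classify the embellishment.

The harmony at that moment is Db major triad (Db, F, Ab); Gb is not a chord tone.
It is approached by step up from F and left by step up to Ab.
Step in, step out in the same direction — a passing tone.

Gb is a passing tone.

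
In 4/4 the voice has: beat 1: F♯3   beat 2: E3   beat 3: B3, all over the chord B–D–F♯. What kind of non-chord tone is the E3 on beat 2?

Escape tone.

The harmony at that moment is B minor triad (B, D, F♯); E3 is not a chord tone.
It is approached by step down from F♯3 and left by leap up to B3.
Step in, leap out, on a weak beat — an escape tone.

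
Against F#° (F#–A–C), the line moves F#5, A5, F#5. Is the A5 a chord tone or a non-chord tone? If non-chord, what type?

F# diminished triad contains F#, A, C; A is the third, so it is a chord tone.

Chord tone (the third of F# diminished triad).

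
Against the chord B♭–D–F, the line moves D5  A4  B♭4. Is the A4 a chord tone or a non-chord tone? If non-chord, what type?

The harmony at that moment is B♭ major triad (B♭, D, F); A4 is not a chord tone.
It is approached by leap down from D5 and left by step up to B♭4.
Leap in, step out — an appoggiatura.

Non-chord tone — an appoggiatura.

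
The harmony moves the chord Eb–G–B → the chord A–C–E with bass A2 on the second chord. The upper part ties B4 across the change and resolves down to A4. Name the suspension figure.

At the second chord the bass is A2. The suspended B4 lies a ninth above the bass; after resolving down by step to A4, the interval above the bass becomes an octave.
Suspension figures are named by those two intervals: 9–8.

9–8 suspension.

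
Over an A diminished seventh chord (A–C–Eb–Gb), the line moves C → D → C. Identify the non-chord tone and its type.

The harmony at that moment is A diminished seventh chord (A, C, Eb, Gb); D is not a chord tone.
It is approached by step up from C and left by step down to C.
Step away and step back to the same note — a neighbor tone (upper neighbor).

D is a neighbor tone.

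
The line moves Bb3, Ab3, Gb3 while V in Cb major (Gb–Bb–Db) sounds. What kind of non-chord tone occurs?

Ab3 is a passing tone.

The harmony at that moment is Gb major triad (Gb, Bb, Db); Ab3 is not a chord tone.
It is approached by step down from Bb3 and left by step down to Gb3.
Step in, step out in the same direction — a passing tone.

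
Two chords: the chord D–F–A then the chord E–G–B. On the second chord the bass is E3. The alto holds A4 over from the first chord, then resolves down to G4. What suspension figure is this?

4–3 suspension.

At the second chord the bass is E3. The suspended A4 lies a fourth above the bass; after resolving down by step to G4, the interval above the bass becomes a third.
Suspension figures are named by those two intervals: 4–3.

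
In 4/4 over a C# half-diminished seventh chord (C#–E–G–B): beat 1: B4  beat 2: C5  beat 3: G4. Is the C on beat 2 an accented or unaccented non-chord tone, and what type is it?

The harmony at that moment is C# half-diminished seventh chord (C#, E, G, B); C5 is not a chord tone.
It is approached by step up from B4 and left by leap down to G4.
Step in, leap out — an escape tone.
It falls on a weak beat, so it is unaccented.

Unaccented escape tone.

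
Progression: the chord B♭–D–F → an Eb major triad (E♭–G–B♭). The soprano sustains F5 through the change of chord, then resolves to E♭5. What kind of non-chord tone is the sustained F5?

The harmony at that moment is E♭ major triad (E♭, G, B♭); F5 is not a chord tone.
It is held over (the same pitch as the preceding F5) and left by step down to E♭5.
Held over from the previous chord and resolving down by step — a suspension.

F5 is a suspension.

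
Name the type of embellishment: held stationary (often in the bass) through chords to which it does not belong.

Pedal tone.

Approach: none. Departure: none — a single pitch is sustained while the chords change around it, passing through harmonies that do not contain it.
No melodic motion at all; the dissonance is created entirely by the moving harmonies against the stationary note — a pedal tone (pedal point).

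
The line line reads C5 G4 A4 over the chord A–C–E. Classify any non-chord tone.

The harmony at that moment is A minor triad (A, C, E); G4 is not a chord tone.
It is approached by leap down from C5 and left by step up to A4.
Leap in, step out — an appoggiatura.

G4 is an appoggiatura.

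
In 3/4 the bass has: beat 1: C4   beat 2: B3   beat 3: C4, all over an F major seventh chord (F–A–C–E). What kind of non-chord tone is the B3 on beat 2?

The harmony at that moment is F major seventh chord (F, A, C, E); B3 is not a chord tone.
It is approached by step down from C4 and left by step up to C4.
Step away and step back to the same note — a neighbor tone (lower neighbor).

Lower neighbor tone.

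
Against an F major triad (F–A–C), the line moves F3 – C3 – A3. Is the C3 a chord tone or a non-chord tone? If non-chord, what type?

F major triad contains F, A, C; C is the fifth, so it is a chord tone.

Chord tone (the fifth of F major triad).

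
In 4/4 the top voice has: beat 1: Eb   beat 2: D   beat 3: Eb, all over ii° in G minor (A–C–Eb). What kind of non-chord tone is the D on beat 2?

Lower neighbor tone.

The harmony at that moment is A diminished triad (A, C, Eb); D is not a chord tone.
It is approached by step down from Eb and left by step up to Eb.
Step away and step back to the same note — a neighbor tone (lower neighbor).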